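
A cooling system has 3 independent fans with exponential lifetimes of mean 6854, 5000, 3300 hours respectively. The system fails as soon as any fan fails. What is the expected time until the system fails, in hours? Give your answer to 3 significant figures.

The first failure time is exponential with rate Σλ_i = 1/6854 + 1/5000 + 1/3300 = 0.000648931 per hour.
E[min] = 1/Σλ = 1/0.000648931 = 1541 hours.

1540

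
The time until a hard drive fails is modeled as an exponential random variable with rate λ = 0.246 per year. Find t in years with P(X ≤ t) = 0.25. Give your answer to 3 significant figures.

1.17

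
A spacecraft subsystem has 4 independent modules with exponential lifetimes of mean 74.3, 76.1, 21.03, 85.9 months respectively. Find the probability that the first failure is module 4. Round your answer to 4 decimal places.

Rates: λ_i = 1/mean_i → 0.013459, 0.0131406, 0.0475511, 0.0116414; Σλ = 0.0857921.
P(module 4 first) = λ_4/Σλ = 0.0116414/0.0857921 ≈ 0.1357.

0.1357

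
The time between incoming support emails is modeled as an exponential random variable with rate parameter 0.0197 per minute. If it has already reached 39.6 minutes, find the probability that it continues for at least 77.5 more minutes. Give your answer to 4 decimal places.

P(X > s+t | X > s) = e^(−λ(s+t))/e^(−λs) = e^(−λt), independent of s = 39.6.
P(X > 77.5) = e^(−1.5267) ≈ 0.2172.

0.2172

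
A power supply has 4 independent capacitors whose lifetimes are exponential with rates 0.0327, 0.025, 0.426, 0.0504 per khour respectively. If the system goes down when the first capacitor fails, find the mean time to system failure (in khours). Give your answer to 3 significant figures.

The time to first failure is exponential with rate Σλ = 0.0327 + 0.025 + 0.426 + 0.0504 = 0.5341.
E[min] = 1/Σλ = 1/0.5341 = 1.87231 khours.

1.87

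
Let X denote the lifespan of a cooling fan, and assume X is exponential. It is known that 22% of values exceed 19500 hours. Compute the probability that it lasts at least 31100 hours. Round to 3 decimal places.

0.089

e^(−λ·19500) = 0.22 ⇒ λ = −ln(0.22)/19500 = 0.0000776476.
P(X > 31100) = e^(−0.0000776476·31100) = e^(−2.4148) ≈ 0.089.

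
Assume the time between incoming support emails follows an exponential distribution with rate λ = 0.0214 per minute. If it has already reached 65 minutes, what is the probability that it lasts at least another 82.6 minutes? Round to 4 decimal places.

P(X > s+t | X > s) = e^(−λ(s+t))/e^(−λs) = e^(−λt), independent of s = 65.
P(X > 82.6) = e^(−1.7676) ≈ 0.1707.

0.1707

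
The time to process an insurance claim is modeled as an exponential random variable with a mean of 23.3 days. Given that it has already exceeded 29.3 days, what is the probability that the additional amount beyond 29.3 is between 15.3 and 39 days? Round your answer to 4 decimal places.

The rate is λ = 1/23.3 = 0.0429185 per day.
Memoryless: the residual past 29.3 is again Exp(λ).
P(15.3 < residual < 39) = e^(−λ·15.3) − e^(−λ·39) = 0.51858 − 0.18753 ≈ 0.3311.

0.3311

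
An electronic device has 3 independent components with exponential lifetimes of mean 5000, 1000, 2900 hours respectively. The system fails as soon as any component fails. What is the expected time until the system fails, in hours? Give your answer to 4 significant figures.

647.3

The first failure time is exponential with rate Σλ_i = 1/5000 + 1/1000 + 1/2900 = 0.00154483 per hour.
E[min] = 1/Σλ = 1/0.00154483 = 647.321 hours.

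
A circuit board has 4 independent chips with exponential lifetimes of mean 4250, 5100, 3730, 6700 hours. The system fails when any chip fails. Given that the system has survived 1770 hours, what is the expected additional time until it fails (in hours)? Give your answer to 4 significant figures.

First-failure rate Σλ = 1/4250 + 1/5100 + 1/3730 + 1/6700 = 0.000848723.
By memorylessness the expected residual is 1/Σλ = 1178.24 hours, regardless of the 1770 already elapsed.

1178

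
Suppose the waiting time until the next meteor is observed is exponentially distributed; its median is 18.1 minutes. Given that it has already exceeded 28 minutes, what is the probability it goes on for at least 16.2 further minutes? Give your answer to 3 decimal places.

0.538

For an exponential, median = ln(2)/λ, so λ = ln 2 / 18.1 = 0.0382954 per minute.
The exponential is memoryless, so the remaining time is again Exp(λ): the condition X > 28 is irrelevant.
P(X > 16.2) = e^(−0.62039) ≈ 0.538.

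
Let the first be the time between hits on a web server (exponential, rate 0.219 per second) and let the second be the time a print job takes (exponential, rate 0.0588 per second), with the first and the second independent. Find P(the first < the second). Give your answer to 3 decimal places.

λ_1 = 0.219, λ_2 = 0.0588.
For independent exponentials, P(the first < the second) = λ_1/(λ_1+λ_2) = 0.219/0.2778 ≈ 0.788.

0.788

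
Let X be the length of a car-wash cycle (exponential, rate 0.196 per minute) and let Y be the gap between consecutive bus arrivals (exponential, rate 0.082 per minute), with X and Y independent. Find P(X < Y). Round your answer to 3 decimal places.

λ_1 = 0.196, λ_2 = 0.082.
For independent exponentials, P(X < Y) = λ_1/(λ_1+λ_2) = 0.196/0.278 ≈ 0.705.

0.705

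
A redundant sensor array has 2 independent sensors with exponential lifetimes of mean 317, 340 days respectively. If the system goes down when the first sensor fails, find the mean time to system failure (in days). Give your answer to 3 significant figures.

The first failure time is exponential with rate Σλ_i = 1/317 + 1/340 = 0.00609575 per day.
E[min] = 1/Σλ = 1/0.00609575 = 164.049 days.

164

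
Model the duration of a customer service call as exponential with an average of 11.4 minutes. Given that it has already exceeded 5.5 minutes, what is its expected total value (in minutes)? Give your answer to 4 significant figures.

16.90

The rate is λ = 1/11.4 = 0.0877193 per minute.
By memorylessness, E[X | X > 5.5] = 5.5 + 1/λ = 5.5 + 11.4 = 16.9 minutes.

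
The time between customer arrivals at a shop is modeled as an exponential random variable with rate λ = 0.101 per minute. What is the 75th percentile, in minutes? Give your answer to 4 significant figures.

13.73

Set 1 − e^(−λt) = 0.75, so t = −ln(0.25)/λ = 1.3863/0.101 ≈ 13.7257 minutes.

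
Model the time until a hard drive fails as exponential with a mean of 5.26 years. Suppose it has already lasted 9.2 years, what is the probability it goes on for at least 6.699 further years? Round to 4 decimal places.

The rate is λ = 1/5.26 = 0.190114 per year.
P(X > s+t | X > s) = e^(−λ(s+t))/e^(−λs) = e^(−λt), independent of s = 9.2.
P(X > 6.699) = e^(−1.2736) ≈ 0.2798.

0.2798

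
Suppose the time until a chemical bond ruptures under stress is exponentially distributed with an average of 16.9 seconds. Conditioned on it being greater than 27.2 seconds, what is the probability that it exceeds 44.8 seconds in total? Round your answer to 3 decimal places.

0.353

The rate is λ = 1/16.9 = 0.0591716 per second.
By the memoryless property, P(X > 27.2+17.6 | X > 27.2) = P(X > 17.6).
P(X > 17.6) = e^(−1.0414) ≈ 0.353.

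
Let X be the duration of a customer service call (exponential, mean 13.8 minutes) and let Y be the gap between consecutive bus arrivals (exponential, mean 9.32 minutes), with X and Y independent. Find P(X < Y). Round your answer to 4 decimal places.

λ_1 = 1/13.8 = 0.0724638, λ_2 = 1/9.32 = 0.107296.
For independent exponentials, P(X < Y) = λ_1/(λ_1+λ_2) = 0.0724638/0.17976 ≈ 0.4031.

0.4031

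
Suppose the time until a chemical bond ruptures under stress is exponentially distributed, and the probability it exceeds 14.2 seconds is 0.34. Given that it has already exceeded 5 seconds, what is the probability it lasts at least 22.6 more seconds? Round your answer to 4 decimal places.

0.1796

From e^(−λ·14.2) = 0.34, λ = −ln(0.34)/14.2 = 0.0759725.
Memoryless: P(X > 5+22.6 | X > 5) = P(X > 22.6) = e^(−0.0759725·22.6) ≈ 0.1796.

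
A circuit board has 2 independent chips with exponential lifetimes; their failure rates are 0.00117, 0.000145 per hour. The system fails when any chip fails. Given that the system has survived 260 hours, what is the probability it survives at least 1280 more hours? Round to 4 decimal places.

0.1858

Time to first failure ~ Exp(Σλ) with Σλ = 0.001315.
By memorylessness, P(T > 260+1280 | T > 260) = P(T > 1280) = e^(−0.001315·1280) ≈ 0.1858.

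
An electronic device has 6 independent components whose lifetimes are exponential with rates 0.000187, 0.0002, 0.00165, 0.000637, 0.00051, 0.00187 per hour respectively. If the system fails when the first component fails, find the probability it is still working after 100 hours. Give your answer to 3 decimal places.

The time to first failure is exponential with rate Σλ = 0.000187 + 0.0002 + 0.00165 + 0.000637 + 0.00051 + 0.00187 = 0.005054.
P(min > 100) = e^(−0.005054·100) = e^(−0.5054) ≈ 0.603.

0.603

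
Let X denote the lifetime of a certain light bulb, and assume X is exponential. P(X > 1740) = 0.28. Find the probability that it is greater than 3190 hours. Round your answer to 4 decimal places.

0.0969

e^(−λ·1740) = 0.28 ⇒ λ = −ln(0.28)/1740 = 0.000731589.
P(X > 3190) = e^(−0.000731589·3190) = e^(−2.3338) ≈ 0.0969.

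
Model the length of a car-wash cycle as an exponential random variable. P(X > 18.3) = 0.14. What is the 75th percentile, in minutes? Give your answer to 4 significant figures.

e^(−λ·18.3) = 0.14 ⇒ λ = −ln(0.14)/18.3 = 0.107438.
75th percentile: 1 − e^(−λt) = 0.75, t = −ln(0.25)/λ = 12.9032 minutes.

12.90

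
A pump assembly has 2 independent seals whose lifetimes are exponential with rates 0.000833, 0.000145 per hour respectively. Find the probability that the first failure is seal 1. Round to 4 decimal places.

The time to first failure is exponential with rate Σλ = 0.000833 + 0.000145 = 0.000978.
P(seal 1 first) = λ_1/Σλ = 0.000833/0.000978 ≈ 0.8517.

0.8517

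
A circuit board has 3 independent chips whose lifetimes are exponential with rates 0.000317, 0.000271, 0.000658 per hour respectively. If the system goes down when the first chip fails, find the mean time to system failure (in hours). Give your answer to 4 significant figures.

802.6

The time to first failure is exponential with rate Σλ = 0.000317 + 0.000271 + 0.000658 = 0.001246.
E[min] = 1/Σλ = 1/0.001246 = 802.568 hours.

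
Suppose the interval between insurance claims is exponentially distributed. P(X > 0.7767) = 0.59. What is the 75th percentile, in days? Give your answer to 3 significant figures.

2.04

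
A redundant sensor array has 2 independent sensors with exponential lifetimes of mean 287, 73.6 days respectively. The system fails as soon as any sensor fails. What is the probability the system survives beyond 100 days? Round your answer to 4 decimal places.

The first failure time is exponential with rate Σλ_i = 1/287 + 1/73.6 = 0.0170713 per day.
P(min > 100) = e^(−0.0170713·100) = e^(−1.7071) ≈ 0.1814.

0.1814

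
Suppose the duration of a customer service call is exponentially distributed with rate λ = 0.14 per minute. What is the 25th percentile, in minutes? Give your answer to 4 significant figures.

2.055

Set 1 − e^(−λt) = 0.25, so t = −ln(0.75)/λ = 0.28768/0.14 ≈ 2.05487 minutes.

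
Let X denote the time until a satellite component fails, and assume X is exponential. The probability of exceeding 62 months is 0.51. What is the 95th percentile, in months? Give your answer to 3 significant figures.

e^(−λ·62) = 0.51 ⇒ λ = −ln(0.51)/62 = 0.0108604.
95th percentile: 1 − e^(−λt) = 0.95, t = −ln(0.05)/λ = 275.84 months.

276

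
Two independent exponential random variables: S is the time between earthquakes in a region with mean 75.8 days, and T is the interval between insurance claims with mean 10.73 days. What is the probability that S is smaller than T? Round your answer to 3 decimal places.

λ_1 = 1/75.8 = 0.0131926, λ_2 = 1/10.73 = 0.0931966.
For independent exponentials, P(S < T) = λ_1/(λ_1+λ_2) = 0.0131926/0.106389 ≈ 0.124.

0.124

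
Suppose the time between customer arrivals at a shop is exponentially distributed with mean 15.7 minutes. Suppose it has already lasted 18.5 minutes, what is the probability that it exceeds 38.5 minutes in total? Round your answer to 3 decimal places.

0.280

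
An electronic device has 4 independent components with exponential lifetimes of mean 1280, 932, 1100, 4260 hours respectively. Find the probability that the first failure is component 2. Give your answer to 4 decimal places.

Rates: λ_i = 1/mean_i → 0.00078125, 0.00107296, 0.000909091, 0.000234742; Σλ = 0.00299804.
P(component 2 first) = λ_2/Σλ = 0.00107296/0.00299804 ≈ 0.3579.

0.3579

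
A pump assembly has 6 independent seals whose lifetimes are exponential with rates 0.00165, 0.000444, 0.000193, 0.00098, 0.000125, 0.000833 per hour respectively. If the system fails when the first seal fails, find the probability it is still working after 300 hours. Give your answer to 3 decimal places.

The time to first failure is exponential with rate Σλ = 0.00165 + 0.000444 + 0.000193 + 0.00098 + 0.000125 + 0.000833 = 0.004225.
P(min > 300) = e^(−0.004225·300) = e^(−1.2675) ≈ 0.282.

0.282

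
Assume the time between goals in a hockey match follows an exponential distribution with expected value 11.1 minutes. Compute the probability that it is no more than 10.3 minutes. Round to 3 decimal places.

0.605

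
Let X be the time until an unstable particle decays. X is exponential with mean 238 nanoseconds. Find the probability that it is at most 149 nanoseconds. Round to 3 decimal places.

The rate is λ = 1/238 = 0.00420168 per nanosecond.
P(X ≤ 149) = 1 − e^(−λ·149) = 1 − e^(−0.62605) ≈ 0.465.

0.465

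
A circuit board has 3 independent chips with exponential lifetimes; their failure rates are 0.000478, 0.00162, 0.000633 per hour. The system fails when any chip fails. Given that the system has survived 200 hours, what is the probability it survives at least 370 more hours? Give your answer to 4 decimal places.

0.3640

Time to first failure ~ Exp(Σλ) with Σλ = 0.002731.
By memorylessness, P(T > 200+370 | T > 200) = P(T > 370) = e^(−0.002731·370) ≈ 0.3640.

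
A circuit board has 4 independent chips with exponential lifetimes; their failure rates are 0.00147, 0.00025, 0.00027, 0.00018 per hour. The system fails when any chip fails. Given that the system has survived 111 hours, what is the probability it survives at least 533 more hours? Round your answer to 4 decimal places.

Time to first failure ~ Exp(Σλ) with Σλ = 0.00217.
By memorylessness, P(T > 111+533 | T > 111) = P(T > 533) = e^(−0.00217·533) ≈ 0.3146.

0.3146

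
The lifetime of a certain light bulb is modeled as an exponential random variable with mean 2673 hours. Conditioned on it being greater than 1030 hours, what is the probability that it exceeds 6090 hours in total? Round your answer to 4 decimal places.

The rate is λ = 1/2673 = 0.000374111 per hour.
By the memoryless property, P(X > 1030+5060 | X > 1030) = P(X > 5060).
P(X > 5060) = e^(−1.893) ≈ 0.1506.

0.1506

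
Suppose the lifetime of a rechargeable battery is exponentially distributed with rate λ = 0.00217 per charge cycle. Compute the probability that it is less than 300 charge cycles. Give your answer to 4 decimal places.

0.4785

P(X ≤ 300) = 1 − e^(−λ·300) = 1 − e^(−0.651) ≈ 0.4785.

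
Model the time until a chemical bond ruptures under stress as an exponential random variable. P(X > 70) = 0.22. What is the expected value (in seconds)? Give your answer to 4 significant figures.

e^(−λ·70) = 0.22 ⇒ λ = −ln(0.22)/70 = 0.0216304.
Mean = 1/λ = 46.2312 seconds.

46.23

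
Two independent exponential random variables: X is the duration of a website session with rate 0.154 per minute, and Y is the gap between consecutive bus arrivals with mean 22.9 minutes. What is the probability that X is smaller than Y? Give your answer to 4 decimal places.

0.7791

λ_1 = 0.154, λ_2 = 1/22.9 = 0.0436681.
For independent exponentials, P(X < Y) = λ_1/(λ_1+λ_2) = 0.154/0.197668 ≈ 0.7791.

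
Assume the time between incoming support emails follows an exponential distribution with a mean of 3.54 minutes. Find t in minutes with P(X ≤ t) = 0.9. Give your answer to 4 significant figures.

The rate is λ = 1/3.54 = 0.282486 per minute.
Set 1 − e^(−λt) = 0.9, so t = −ln(0.1)/λ = 2.3026/0.282486 ≈ 8.15115 minutes.

8.151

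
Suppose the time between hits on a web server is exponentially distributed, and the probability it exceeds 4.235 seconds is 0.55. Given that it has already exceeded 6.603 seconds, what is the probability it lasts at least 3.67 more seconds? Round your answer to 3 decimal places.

0.596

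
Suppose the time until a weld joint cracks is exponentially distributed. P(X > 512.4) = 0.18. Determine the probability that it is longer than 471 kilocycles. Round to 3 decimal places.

0.207

e^(−λ·512.4) = 0.18 ⇒ λ = −ln(0.18)/512.4 = 0.0033466.
P(X > 471) = e^(−0.0033466·471) = e^(−1.5762) ≈ 0.207.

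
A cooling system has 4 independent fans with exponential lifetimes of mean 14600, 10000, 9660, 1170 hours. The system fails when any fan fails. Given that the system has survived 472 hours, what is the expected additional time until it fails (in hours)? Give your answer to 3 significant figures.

First-failure rate Σλ = 1/14600 + 1/10000 + 1/9660 + 1/1170 = 0.00112671.
By memorylessness the expected residual is 1/Σλ = 887.537 hours, regardless of the 472 already elapsed.

888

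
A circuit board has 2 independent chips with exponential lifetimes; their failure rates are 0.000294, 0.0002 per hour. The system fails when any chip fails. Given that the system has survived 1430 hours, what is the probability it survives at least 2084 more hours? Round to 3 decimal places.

0.357

Time to first failure ~ Exp(Σλ) with Σλ = 0.000494.
By memorylessness, P(T > 1430+2084 | T > 1430) = P(T > 2084) = e^(−0.000494·2084) ≈ 0.357.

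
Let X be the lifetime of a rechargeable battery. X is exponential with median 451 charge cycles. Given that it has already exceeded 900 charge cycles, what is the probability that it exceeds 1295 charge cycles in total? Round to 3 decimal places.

0.545

For an exponential, median = ln(2)/λ, so λ = ln 2 / 451 = 0.00153691 per charge cycle.
The exponential is memoryless, so the remaining time is again Exp(λ): the condition X > 900 is irrelevant.
P(X > 395) = e^(−0.60708) ≈ 0.545.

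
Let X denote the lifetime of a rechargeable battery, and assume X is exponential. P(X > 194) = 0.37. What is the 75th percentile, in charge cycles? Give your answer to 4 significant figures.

e^(−λ·194) = 0.37 ⇒ λ = −ln(0.37)/194 = 0.00512501.
75th percentile: 1 − e^(−λt) = 0.75, t = −ln(0.25)/λ = 270.496 charge cycles.

270.5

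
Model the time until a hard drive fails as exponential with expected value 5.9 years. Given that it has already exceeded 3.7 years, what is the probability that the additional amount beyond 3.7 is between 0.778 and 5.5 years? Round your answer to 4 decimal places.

0.4828

The rate is λ = 1/5.9 = 0.169492 per year.
Memoryless: the residual past 3.7 is again Exp(λ).
P(0.778 < residual < 5.5) = e^(−λ·0.778) − e^(−λ·5.5) = 0.87646 − 0.39369 ≈ 0.4828.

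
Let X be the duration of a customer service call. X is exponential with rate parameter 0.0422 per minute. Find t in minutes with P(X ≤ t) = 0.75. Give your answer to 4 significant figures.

Set 1 − e^(−λt) = 0.75, so t = −ln(0.25)/λ = 1.3863/0.0422 ≈ 32.8506 minutes.

32.85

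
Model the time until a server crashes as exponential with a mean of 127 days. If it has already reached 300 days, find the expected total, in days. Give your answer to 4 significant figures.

427.0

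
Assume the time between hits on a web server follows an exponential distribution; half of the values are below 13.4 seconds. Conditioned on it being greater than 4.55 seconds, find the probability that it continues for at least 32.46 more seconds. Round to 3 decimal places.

0.187

For an exponential, median = ln(2)/λ, so λ = ln 2 / 13.4 = 0.0517274 per second.
By the memoryless property, P(X > 4.55+32.46 | X > 4.55) = P(X > 32.46).
P(X > 32.46) = e^(−1.6791) ≈ 0.187.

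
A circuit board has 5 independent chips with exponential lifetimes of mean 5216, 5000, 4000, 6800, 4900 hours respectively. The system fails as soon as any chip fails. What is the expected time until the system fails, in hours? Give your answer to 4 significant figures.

The first failure time is exponential with rate Σλ_i = 1/5216 + 1/5000 + 1/4000 + 1/6800 + 1/4900 = 0.000992858 per hour.
E[min] = 1/Σλ = 1/0.000992858 = 1007.19 hours.

1007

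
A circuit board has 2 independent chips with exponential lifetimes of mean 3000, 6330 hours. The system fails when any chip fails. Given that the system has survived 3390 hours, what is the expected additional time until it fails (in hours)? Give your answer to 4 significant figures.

2035

First-failure rate Σλ = 1/3000 + 1/6330 = 0.000491311.
By memorylessness the expected residual is 1/Σλ = 2035.37 hours, regardless of the 3390 already elapsed.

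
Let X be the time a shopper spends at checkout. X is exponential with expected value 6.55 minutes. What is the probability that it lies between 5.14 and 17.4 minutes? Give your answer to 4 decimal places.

0.3860

The rate is λ = 1/6.55 = 0.152672 per minute.
P(5.14 < X < 17.4) = e^(−λ·5.14) − e^(−λ·17.4) = 0.45624 − 0.07019 ≈ 0.3860.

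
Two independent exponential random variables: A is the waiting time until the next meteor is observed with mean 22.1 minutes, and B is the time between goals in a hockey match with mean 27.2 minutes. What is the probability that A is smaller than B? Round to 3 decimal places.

0.552

λ_1 = 1/22.1 = 0.0452489, λ_2 = 1/27.2 = 0.0367647.
For independent exponentials, P(A < B) = λ_1/(λ_1+λ_2) = 0.0452489/0.0820136 ≈ 0.552.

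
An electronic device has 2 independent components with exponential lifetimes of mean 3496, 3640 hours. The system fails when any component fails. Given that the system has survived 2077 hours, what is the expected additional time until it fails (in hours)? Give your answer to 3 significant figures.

1780

First-failure rate Σλ = 1/3496 + 1/3640 = 0.000560766.
By memorylessness the expected residual is 1/Σλ = 1783.27 hours, regardless of the 2077 already elapsed.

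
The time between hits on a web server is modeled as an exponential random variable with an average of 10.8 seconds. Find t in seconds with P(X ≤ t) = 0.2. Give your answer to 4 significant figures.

2.410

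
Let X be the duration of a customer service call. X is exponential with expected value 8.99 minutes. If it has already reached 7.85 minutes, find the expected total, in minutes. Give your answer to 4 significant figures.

16.84

The rate is λ = 1/8.99 = 0.111235 per minute.
By memorylessness, E[X | X > 7.85] = 7.85 + 1/λ = 7.85 + 8.99 = 16.84 minutes.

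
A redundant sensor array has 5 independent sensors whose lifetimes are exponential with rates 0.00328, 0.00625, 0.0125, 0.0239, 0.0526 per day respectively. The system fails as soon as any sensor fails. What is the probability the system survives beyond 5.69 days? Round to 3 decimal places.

The time to first failure is exponential with rate Σλ = 0.00328 + 0.00625 + 0.0125 + 0.0239 + 0.0526 = 0.09853.
P(min > 5.69) = e^(−0.09853·5.69) = e^(−0.56064) ≈ 0.571.

0.571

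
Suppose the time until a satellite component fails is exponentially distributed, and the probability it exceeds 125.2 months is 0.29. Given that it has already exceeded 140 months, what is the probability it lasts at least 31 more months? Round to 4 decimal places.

From e^(−λ·125.2) = 0.29, λ = −ln(0.29)/125.2 = 0.00988718.
Memoryless: P(X > 140+31 | X > 140) = P(X > 31) = e^(−0.00988718·31) ≈ 0.7360.

0.7360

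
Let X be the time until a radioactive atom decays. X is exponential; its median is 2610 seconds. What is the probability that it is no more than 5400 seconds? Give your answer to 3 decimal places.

0.762

For an exponential, median = ln(2)/λ, so λ = ln 2 / 2610 = 0.000265574 per second.
P(X ≤ 5400) = 1 − e^(−λ·5400) = 1 − e^(−1.4341) ≈ 0.762.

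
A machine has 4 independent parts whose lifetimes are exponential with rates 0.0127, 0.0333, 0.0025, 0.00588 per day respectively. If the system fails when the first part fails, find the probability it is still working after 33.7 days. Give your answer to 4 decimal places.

The time to first failure is exponential with rate Σλ = 0.0127 + 0.0333 + 0.0025 + 0.00588 = 0.05438.
P(min > 33.7) = e^(−0.05438·33.7) = e^(−1.8326) ≈ 0.1600.

0.1600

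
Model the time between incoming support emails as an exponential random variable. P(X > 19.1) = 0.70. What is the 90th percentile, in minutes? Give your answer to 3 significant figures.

123

e^(−λ·19.1) = 0.70 ⇒ λ = −ln(0.70)/19.1 = 0.0186741.
90th percentile: 1 − e^(−λt) = 0.9, t = −ln(0.1)/λ = 123.304 minutes.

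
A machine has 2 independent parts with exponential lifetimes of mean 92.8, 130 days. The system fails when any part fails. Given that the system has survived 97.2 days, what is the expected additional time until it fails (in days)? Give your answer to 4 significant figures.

54.15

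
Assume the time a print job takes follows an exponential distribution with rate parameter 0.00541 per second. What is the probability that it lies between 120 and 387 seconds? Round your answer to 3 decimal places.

0.399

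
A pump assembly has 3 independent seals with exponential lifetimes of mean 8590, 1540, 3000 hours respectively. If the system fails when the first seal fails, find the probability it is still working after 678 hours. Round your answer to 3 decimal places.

0.475

The first failure time is exponential with rate Σλ_i = 1/8590 + 1/1540 + 1/3000 = 0.0010991 per hour.
P(min > 678) = e^(−0.0010991·678) = e^(−0.74519) ≈ 0.475.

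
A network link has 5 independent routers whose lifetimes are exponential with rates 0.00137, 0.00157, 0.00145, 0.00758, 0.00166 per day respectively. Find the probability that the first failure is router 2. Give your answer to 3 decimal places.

0.115

The time to first failure is exponential with rate Σλ = 0.00137 + 0.00157 + 0.00145 + 0.00758 + 0.00166 = 0.01363.
P(router 2 first) = λ_2/Σλ = 0.00157/0.01363 ≈ 0.115.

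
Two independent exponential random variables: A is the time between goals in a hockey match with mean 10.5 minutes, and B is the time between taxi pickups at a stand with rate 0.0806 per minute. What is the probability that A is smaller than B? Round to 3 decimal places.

λ_1 = 1/10.5 = 0.0952381, λ_2 = 0.0806.
For independent exponentials, P(A < B) = λ_1/(λ_1+λ_2) = 0.0952381/0.175838 ≈ 0.542.

0.542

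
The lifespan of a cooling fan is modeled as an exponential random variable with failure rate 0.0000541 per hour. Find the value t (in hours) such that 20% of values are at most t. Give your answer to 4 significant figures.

4125

Set 1 − e^(−λt) = 0.2, so t = −ln(0.8)/λ = 0.22314/0.0000541 ≈ 4124.65 hours.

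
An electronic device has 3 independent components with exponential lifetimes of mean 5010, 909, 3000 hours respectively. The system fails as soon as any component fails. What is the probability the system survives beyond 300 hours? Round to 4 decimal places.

0.6127

The first failure time is exponential with rate Σλ_i = 1/5010 + 1/909 + 1/3000 = 0.00163304 per hour.
P(min > 300) = e^(−0.00163304·300) = e^(−0.48991) ≈ 0.6127.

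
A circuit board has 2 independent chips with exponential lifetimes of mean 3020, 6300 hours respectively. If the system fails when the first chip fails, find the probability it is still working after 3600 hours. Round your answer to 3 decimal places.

0.171

The first failure time is exponential with rate Σλ_i = 1/3020 + 1/6300 = 0.000489856 per hour.
P(min > 3600) = e^(−0.000489856·3600) = e^(−1.7635) ≈ 0.171.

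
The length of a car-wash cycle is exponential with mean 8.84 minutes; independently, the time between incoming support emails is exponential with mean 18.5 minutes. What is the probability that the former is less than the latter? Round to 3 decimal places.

0.677

λ_1 = 1/8.84 = 0.113122, λ_2 = 1/18.5 = 0.0540541.
For independent exponentials, P(the former < the latter) = λ_1/(λ_1+λ_2) = 0.113122/0.167176 ≈ 0.677.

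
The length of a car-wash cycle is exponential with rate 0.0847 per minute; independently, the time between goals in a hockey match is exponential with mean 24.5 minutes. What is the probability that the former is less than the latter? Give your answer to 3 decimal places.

0.675

λ_1 = 0.0847, λ_2 = 1/24.5 = 0.0408163.
For independent exponentials, P(the former < the latter) = λ_1/(λ_1+λ_2) = 0.0847/0.125516 ≈ 0.675.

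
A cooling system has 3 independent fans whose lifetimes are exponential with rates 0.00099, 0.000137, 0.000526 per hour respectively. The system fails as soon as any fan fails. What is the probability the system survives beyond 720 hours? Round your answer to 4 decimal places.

0.3042

The time to first failure is exponential with rate Σλ = 0.00099 + 0.000137 + 0.000526 = 0.001653.
P(min > 720) = e^(−0.001653·720) = e^(−1.1902) ≈ 0.3042.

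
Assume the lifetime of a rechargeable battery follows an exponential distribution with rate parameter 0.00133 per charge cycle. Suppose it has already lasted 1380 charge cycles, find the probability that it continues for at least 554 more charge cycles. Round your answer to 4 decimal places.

0.4786

By the memoryless property, P(X > 1380+554 | X > 1380) = P(X > 554).
P(X > 554) = e^(−0.73682) ≈ 0.4786.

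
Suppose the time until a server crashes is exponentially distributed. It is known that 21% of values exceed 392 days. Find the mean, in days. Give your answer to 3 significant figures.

e^(−λ·392) = 0.21 ⇒ λ = −ln(0.21)/392 = 0.00398124.
Mean = 1/λ = 251.178 days.

251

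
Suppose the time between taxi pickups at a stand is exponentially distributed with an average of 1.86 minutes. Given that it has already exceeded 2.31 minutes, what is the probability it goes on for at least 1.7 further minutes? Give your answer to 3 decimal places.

0.401

The rate is λ = 1/1.86 = 0.537634 per minute.
The exponential is memoryless, so the remaining time is again Exp(λ): the condition X > 2.31 is irrelevant.
P(X > 1.7) = e^(−0.91398) ≈ 0.401.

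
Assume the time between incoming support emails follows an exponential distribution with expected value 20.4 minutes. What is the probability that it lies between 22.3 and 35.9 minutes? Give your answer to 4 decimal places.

0.1631

The rate is λ = 1/20.4 = 0.0490196 per minute.
P(22.3 < X < 35.9) = e^(−λ·22.3) − e^(−λ·35.9) = 0.33516 − 0.17208 ≈ 0.1631.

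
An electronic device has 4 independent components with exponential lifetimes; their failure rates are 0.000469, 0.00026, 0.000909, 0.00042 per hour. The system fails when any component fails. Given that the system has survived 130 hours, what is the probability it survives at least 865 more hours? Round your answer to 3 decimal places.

0.169

Time to first failure ~ Exp(Σλ) with Σλ = 0.002058.
By memorylessness, P(T > 130+865 | T > 130) = P(T > 865) = e^(−0.002058·865) ≈ 0.169.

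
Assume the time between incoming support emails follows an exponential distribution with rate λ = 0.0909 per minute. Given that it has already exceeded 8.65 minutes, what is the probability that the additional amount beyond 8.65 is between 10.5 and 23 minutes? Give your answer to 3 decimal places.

0.261

Memoryless: the residual past 8.65 is again Exp(λ).
P(10.5 < residual < 23) = e^(−λ·10.5) − e^(−λ·23) = 0.38502 − 0.12360 ≈ 0.261.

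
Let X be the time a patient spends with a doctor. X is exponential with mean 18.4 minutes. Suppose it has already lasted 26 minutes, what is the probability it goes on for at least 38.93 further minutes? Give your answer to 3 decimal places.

0.121

The rate is λ = 1/18.4 = 0.0543478 per minute.
P(X > s+t | X > s) = e^(−λ(s+t))/e^(−λs) = e^(−λt), independent of s = 26.
P(X > 38.93) = e^(−2.1158) ≈ 0.121.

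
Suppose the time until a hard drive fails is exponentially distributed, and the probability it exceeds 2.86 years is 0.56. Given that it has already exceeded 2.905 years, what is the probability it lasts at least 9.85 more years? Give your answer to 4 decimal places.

From e^(−λ·2.86) = 0.56, λ = −ln(0.56)/2.86 = 0.202734.
Memoryless: P(X > 2.905+9.85 | X > 2.905) = P(X > 9.85) = e^(−0.202734·9.85) ≈ 0.1358.

0.1358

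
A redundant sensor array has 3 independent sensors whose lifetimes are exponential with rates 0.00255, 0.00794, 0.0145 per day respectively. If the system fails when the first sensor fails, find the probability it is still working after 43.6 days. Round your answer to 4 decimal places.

0.3364

The time to first failure is exponential with rate Σλ = 0.00255 + 0.00794 + 0.0145 = 0.02499.
P(min > 43.6) = e^(−0.02499·43.6) = e^(−1.0896) ≈ 0.3364.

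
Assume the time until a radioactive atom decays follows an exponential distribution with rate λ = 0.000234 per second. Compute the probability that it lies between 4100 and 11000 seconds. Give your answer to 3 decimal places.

P(4100 < X < 11000) = e^(−λ·4100) − e^(−λ·11000) = 0.38312 − 0.07623 ≈ 0.307.

0.307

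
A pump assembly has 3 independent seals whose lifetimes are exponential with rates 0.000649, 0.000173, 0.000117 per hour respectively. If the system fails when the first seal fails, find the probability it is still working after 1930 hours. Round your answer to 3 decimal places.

0.163

The time to first failure is exponential with rate Σλ = 0.000649 + 0.000173 + 0.000117 = 0.000939.
P(min > 1930) = e^(−0.000939·1930) = e^(−1.8123) ≈ 0.163.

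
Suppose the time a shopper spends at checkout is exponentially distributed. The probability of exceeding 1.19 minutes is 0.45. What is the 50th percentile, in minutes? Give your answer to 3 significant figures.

1.03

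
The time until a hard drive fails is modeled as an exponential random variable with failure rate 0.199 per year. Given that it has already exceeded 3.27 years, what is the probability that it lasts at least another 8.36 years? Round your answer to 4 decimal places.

0.1894

The exponential is memoryless, so the remaining time is again Exp(λ): the condition X > 3.27 is irrelevant.
P(X > 8.36) = e^(−1.6636) ≈ 0.1894.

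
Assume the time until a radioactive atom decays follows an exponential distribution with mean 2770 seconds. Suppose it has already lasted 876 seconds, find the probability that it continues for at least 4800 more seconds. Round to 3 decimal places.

The rate is λ = 1/2770 = 0.000361011 per second.
P(X > s+t | X > s) = e^(−λ(s+t))/e^(−λs) = e^(−λt), independent of s = 876.
P(X > 4800) = e^(−1.7329) ≈ 0.177.

0.177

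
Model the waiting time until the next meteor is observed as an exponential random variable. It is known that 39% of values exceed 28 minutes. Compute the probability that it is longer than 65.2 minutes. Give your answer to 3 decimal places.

e^(−λ·28) = 0.39 ⇒ λ = −ln(0.39)/28 = 0.0336289.
P(X > 65.2) = e^(−0.0336289·65.2) = e^(−2.1926) ≈ 0.112.

0.112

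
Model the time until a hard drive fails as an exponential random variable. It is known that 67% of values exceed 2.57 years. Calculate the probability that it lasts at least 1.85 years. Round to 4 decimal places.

e^(−λ·2.57) = 0.67 ⇒ λ = −ln(0.67)/2.57 = 0.155828.
P(X > 1.85) = e^(−0.155828·1.85) = e^(−0.28828) ≈ 0.7496.

0.7496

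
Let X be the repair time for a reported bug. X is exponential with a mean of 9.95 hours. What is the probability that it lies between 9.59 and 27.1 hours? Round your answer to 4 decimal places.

The rate is λ = 1/9.95 = 0.100503 per hour.
P(9.59 < X < 27.1) = e^(−λ·9.59) − e^(−λ·27.1) = 0.38143 − 0.06564 ≈ 0.3158.

0.3158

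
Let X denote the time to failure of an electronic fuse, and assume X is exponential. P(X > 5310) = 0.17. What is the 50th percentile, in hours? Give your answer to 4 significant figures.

e^(−λ·5310) = 0.17 ⇒ λ = −ln(0.17)/5310 = 0.000333702.
50th percentile: 1 − e^(−λt) = 0.5, t = −ln(0.5)/λ = 2077.15 hours.

2077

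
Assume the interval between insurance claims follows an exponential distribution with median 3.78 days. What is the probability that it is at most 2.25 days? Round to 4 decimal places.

For an exponential, median = ln(2)/λ, so λ = ln 2 / 3.78 = 0.183372 per day.
P(X ≤ 2.25) = 1 − e^(−λ·2.25) = 1 − e^(−0.41259) ≈ 0.3381.

0.3381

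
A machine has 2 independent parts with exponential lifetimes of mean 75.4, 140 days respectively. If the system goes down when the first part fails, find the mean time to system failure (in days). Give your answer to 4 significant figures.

The first failure time is exponential with rate Σλ_i = 1/75.4 + 1/140 = 0.0204055 per day.
E[min] = 1/Σλ = 1/0.0204055 = 49.0065 days.

49.01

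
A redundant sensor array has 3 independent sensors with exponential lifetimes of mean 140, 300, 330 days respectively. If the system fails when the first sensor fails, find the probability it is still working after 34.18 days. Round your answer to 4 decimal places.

The first failure time is exponential with rate Σλ_i = 1/140 + 1/300 + 1/330 = 0.0135065 per day.
P(min > 34.18) = e^(−0.0135065·34.18) = e^(−0.46165) ≈ 0.6302.

0.6302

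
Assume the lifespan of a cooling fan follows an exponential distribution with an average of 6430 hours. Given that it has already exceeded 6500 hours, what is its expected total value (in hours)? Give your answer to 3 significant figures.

12900

The rate is λ = 1/6430 = 0.000155521 per hour.
By memorylessness, E[X | X > 6500] = 6500 + 1/λ = 6500 + 6430 = 12930 hours.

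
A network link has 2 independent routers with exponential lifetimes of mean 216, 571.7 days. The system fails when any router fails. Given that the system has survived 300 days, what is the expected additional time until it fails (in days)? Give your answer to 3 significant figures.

First-failure rate Σλ = 1/216 + 1/571.7 = 0.0063788.
By memorylessness the expected residual is 1/Σλ = 156.769 days, regardless of the 300 already elapsed.

157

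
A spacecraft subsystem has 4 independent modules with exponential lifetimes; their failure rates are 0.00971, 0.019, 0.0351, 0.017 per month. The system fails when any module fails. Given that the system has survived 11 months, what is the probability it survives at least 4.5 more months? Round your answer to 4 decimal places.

Time to first failure ~ Exp(Σλ) with Σλ = 0.08081.
By memorylessness, P(T > 11+4.5 | T > 11) = P(T > 4.5) = e^(−0.08081·4.5) ≈ 0.6951.

0.6951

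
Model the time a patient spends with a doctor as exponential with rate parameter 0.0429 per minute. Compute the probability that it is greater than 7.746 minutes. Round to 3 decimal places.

0.717

P(X > 7.746) = e^(−λ·7.746) = e^(−0.3323) ≈ 0.717.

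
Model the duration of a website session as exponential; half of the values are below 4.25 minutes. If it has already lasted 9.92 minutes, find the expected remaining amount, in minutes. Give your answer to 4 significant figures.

6.131

For an exponential, median = ln(2)/λ, so λ = ln 2 / 4.25 = 0.163093 per minute.
By memorylessness, the remaining amount past any threshold is again Exp(λ) with mean 1/λ = 6.13145 minutes.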